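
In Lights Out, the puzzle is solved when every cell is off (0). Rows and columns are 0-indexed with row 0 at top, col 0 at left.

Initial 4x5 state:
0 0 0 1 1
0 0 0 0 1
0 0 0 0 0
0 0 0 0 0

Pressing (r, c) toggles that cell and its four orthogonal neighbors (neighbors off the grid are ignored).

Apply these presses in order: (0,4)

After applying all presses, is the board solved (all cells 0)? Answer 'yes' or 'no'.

After press 1 at (0,4):
0 0 0 0 0
0 0 0 0 0
0 0 0 0 0
0 0 0 0 0

Lights still on: 0

Answer: yes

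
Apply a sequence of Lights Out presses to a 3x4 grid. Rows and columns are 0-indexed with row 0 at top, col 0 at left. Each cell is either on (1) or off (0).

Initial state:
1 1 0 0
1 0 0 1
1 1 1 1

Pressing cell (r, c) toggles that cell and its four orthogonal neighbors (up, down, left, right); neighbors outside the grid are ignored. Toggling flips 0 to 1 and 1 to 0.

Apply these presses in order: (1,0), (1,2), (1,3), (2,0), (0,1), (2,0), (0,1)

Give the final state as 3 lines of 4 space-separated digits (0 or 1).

After press 1 at (1,0):
0 1 0 0
0 1 0 1
0 1 1 1

After press 2 at (1,2):
0 1 1 0
0 0 1 0
0 1 0 1

After press 3 at (1,3):
0 1 1 1
0 0 0 1
0 1 0 0

After press 4 at (2,0):
0 1 1 1
1 0 0 1
1 0 0 0

After press 5 at (0,1):
1 0 0 1
1 1 0 1
1 0 0 0

After press 6 at (2,0):
1 0 0 1
0 1 0 1
0 1 0 0

After press 7 at (0,1):
0 1 1 1
0 0 0 1
0 1 0 0

Answer: 0 1 1 1
0 0 0 1
0 1 0 0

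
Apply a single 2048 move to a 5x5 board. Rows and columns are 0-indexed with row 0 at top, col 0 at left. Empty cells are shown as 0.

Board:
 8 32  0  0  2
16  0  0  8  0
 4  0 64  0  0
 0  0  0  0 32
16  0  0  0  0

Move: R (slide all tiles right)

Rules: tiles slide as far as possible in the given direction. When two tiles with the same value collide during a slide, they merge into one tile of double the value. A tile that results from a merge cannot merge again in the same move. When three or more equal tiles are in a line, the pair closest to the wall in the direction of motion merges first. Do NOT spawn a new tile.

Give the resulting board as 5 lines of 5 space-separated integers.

Slide right:
row 0: [8, 32, 0, 0, 2] -> [0, 0, 8, 32, 2]
row 1: [16, 0, 0, 8, 0] -> [0, 0, 0, 16, 8]
row 2: [4, 0, 64, 0, 0] -> [0, 0, 0, 4, 64]
row 3: [0, 0, 0, 0, 32] -> [0, 0, 0, 0, 32]
row 4: [16, 0, 0, 0, 0] -> [0, 0, 0, 0, 16]

Answer:  0  0  8 32  2
 0  0  0 16  8
 0  0  0  4 64
 0  0  0  0 32
 0  0  0  0 16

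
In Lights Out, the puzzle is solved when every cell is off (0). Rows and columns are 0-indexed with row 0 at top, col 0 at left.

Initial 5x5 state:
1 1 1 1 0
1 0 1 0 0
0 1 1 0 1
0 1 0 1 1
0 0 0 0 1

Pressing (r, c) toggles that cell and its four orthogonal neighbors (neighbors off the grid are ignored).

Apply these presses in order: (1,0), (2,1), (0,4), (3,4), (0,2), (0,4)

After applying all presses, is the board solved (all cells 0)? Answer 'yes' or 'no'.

After press 1 at (1,0):
0 1 1 1 0
0 1 1 0 0
1 1 1 0 1
0 1 0 1 1
0 0 0 0 1

After press 2 at (2,1):
0 1 1 1 0
0 0 1 0 0
0 0 0 0 1
0 0 0 1 1
0 0 0 0 1

After press 3 at (0,4):
0 1 1 0 1
0 0 1 0 1
0 0 0 0 1
0 0 0 1 1
0 0 0 0 1

After press 4 at (3,4):
0 1 1 0 1
0 0 1 0 1
0 0 0 0 0
0 0 0 0 0
0 0 0 0 0

After press 5 at (0,2):
0 0 0 1 1
0 0 0 0 1
0 0 0 0 0
0 0 0 0 0
0 0 0 0 0

After press 6 at (0,4):
0 0 0 0 0
0 0 0 0 0
0 0 0 0 0
0 0 0 0 0
0 0 0 0 0

Lights still on: 0

Answer: yes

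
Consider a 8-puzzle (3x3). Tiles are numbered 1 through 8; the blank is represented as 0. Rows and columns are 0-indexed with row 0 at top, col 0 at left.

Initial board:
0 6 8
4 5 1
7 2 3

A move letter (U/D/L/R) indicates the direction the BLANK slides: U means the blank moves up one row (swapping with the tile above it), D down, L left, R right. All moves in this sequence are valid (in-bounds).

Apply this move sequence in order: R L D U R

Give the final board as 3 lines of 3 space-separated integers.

Answer: 6 0 8
4 5 1
7 2 3

Derivation:
After move 1 (R):
6 0 8
4 5 1
7 2 3

After move 2 (L):
0 6 8
4 5 1
7 2 3

After move 3 (D):
4 6 8
0 5 1
7 2 3

After move 4 (U):
0 6 8
4 5 1
7 2 3

After move 5 (R):
6 0 8
4 5 1
7 2 3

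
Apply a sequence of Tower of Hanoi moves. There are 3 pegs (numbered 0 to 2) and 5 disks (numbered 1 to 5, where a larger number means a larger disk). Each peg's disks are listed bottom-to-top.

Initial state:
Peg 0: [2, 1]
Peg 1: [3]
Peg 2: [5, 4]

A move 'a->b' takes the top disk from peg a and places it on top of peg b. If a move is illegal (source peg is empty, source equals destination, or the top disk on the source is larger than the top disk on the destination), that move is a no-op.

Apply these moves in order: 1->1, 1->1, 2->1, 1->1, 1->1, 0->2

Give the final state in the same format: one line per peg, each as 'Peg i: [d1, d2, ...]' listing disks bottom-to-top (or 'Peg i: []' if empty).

Answer: Peg 0: [2]
Peg 1: [3]
Peg 2: [5, 4, 1]

Derivation:
After move 1 (1->1):
Peg 0: [2, 1]
Peg 1: [3]
Peg 2: [5, 4]

After move 2 (1->1):
Peg 0: [2, 1]
Peg 1: [3]
Peg 2: [5, 4]

After move 3 (2->1):
Peg 0: [2, 1]
Peg 1: [3]
Peg 2: [5, 4]

After move 4 (1->1):
Peg 0: [2, 1]
Peg 1: [3]
Peg 2: [5, 4]

After move 5 (1->1):
Peg 0: [2, 1]
Peg 1: [3]
Peg 2: [5, 4]

After move 6 (0->2):
Peg 0: [2]
Peg 1: [3]
Peg 2: [5, 4, 1]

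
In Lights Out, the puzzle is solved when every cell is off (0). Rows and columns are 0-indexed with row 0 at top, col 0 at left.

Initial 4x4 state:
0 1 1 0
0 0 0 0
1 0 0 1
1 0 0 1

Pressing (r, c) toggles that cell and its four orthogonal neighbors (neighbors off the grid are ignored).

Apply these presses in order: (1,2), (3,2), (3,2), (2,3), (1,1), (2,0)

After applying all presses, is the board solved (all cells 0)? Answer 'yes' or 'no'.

After press 1 at (1,2):
0 1 0 0
0 1 1 1
1 0 1 1
1 0 0 1

After press 2 at (3,2):
0 1 0 0
0 1 1 1
1 0 0 1
1 1 1 0

After press 3 at (3,2):
0 1 0 0
0 1 1 1
1 0 1 1
1 0 0 1

After press 4 at (2,3):
0 1 0 0
0 1 1 0
1 0 0 0
1 0 0 0

After press 5 at (1,1):
0 0 0 0
1 0 0 0
1 1 0 0
1 0 0 0

After press 6 at (2,0):
0 0 0 0
0 0 0 0
0 0 0 0
0 0 0 0

Lights still on: 0

Answer: yes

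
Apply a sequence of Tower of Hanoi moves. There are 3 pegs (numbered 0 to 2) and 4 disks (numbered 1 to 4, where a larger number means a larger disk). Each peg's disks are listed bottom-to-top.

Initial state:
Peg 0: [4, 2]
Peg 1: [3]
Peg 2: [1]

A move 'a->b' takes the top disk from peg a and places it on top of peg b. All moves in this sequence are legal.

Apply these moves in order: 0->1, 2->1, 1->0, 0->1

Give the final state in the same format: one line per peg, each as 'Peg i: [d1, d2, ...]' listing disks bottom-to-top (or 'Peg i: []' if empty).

After move 1 (0->1):
Peg 0: [4]
Peg 1: [3, 2]
Peg 2: [1]

After move 2 (2->1):
Peg 0: [4]
Peg 1: [3, 2, 1]
Peg 2: []

After move 3 (1->0):
Peg 0: [4, 1]
Peg 1: [3, 2]
Peg 2: []

After move 4 (0->1):
Peg 0: [4]
Peg 1: [3, 2, 1]
Peg 2: []

Answer: Peg 0: [4]
Peg 1: [3, 2, 1]
Peg 2: []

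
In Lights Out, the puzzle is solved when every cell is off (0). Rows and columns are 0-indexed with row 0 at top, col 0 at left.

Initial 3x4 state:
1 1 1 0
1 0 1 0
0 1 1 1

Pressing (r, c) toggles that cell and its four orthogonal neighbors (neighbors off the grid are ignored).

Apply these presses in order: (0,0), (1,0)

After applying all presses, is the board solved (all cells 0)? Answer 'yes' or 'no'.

After press 1 at (0,0):
0 0 1 0
0 0 1 0
0 1 1 1

After press 2 at (1,0):
1 0 1 0
1 1 1 0
1 1 1 1

Lights still on: 9

Answer: no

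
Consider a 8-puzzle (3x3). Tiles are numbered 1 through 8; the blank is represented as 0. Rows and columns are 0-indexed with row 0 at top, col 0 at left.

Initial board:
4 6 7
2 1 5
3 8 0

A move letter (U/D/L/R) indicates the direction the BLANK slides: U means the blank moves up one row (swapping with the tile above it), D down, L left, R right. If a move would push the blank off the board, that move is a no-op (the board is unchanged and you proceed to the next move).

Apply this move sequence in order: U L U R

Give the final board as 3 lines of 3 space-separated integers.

After move 1 (U):
4 6 7
2 1 0
3 8 5

After move 2 (L):
4 6 7
2 0 1
3 8 5

After move 3 (U):
4 0 7
2 6 1
3 8 5

After move 4 (R):
4 7 0
2 6 1
3 8 5

Answer: 4 7 0
2 6 1
3 8 5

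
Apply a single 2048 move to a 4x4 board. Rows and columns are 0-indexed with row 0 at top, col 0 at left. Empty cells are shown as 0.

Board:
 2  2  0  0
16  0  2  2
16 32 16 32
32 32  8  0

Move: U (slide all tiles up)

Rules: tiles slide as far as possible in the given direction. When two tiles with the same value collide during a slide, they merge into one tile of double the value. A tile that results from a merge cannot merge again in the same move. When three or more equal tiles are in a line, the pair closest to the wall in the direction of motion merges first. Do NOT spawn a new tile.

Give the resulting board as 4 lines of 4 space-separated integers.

Slide up:
col 0: [2, 16, 16, 32] -> [2, 32, 32, 0]
col 1: [2, 0, 32, 32] -> [2, 64, 0, 0]
col 2: [0, 2, 16, 8] -> [2, 16, 8, 0]
col 3: [0, 2, 32, 0] -> [2, 32, 0, 0]

Answer:  2  2  2  2
32 64 16 32
32  0  8  0
 0  0  0  0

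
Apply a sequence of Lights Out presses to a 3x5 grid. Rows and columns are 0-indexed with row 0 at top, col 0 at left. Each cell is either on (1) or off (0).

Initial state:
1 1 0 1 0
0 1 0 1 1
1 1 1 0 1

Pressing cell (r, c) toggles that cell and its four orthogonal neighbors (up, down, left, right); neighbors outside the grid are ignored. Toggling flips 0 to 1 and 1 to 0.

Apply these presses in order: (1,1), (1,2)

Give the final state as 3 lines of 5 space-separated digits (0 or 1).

Answer: 1 0 1 1 0
1 1 0 0 1
1 0 0 0 1

Derivation:
After press 1 at (1,1):
1 0 0 1 0
1 0 1 1 1
1 0 1 0 1

After press 2 at (1,2):
1 0 1 1 0
1 1 0 0 1
1 0 0 0 1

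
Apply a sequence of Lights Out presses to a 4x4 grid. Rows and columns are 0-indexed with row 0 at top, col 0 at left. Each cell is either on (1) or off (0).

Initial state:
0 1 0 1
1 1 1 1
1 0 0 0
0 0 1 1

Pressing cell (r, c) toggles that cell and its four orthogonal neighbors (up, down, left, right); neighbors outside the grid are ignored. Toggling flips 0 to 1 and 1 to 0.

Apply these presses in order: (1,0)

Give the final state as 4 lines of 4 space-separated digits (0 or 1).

After press 1 at (1,0):
1 1 0 1
0 0 1 1
0 0 0 0
0 0 1 1

Answer: 1 1 0 1
0 0 1 1
0 0 0 0
0 0 1 1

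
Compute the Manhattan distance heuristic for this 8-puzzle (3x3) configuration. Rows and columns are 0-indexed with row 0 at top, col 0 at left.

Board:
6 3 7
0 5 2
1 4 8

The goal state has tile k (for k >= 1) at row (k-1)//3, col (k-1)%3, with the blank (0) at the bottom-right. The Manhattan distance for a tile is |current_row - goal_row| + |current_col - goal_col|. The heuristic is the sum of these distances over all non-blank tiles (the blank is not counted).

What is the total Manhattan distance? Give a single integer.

Answer: 15

Derivation:
Tile 6: at (0,0), goal (1,2), distance |0-1|+|0-2| = 3
Tile 3: at (0,1), goal (0,2), distance |0-0|+|1-2| = 1
Tile 7: at (0,2), goal (2,0), distance |0-2|+|2-0| = 4
Tile 5: at (1,1), goal (1,1), distance |1-1|+|1-1| = 0
Tile 2: at (1,2), goal (0,1), distance |1-0|+|2-1| = 2
Tile 1: at (2,0), goal (0,0), distance |2-0|+|0-0| = 2
Tile 4: at (2,1), goal (1,0), distance |2-1|+|1-0| = 2
Tile 8: at (2,2), goal (2,1), distance |2-2|+|2-1| = 1
Sum: 3 + 1 + 4 + 0 + 2 + 2 + 2 + 1 = 15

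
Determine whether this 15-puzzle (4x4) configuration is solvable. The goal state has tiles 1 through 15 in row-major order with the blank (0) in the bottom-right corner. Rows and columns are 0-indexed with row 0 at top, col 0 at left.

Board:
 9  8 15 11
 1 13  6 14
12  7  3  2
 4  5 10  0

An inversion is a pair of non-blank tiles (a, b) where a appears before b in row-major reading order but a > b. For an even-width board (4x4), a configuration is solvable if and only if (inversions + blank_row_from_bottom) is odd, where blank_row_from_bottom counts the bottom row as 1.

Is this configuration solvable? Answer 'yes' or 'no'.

Answer: no

Derivation:
Inversions: 65
Blank is in row 3 (0-indexed from top), which is row 1 counting from the bottom (bottom = 1).
65 + 1 = 66, which is even, so the puzzle is not solvable.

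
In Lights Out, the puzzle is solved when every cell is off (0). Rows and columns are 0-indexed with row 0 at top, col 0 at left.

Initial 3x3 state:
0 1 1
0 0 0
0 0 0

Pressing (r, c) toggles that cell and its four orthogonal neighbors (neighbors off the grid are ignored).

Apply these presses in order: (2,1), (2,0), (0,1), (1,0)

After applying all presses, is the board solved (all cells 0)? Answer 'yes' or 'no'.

After press 1 at (2,1):
0 1 1
0 1 0
1 1 1

After press 2 at (2,0):
0 1 1
1 1 0
0 0 1

After press 3 at (0,1):
1 0 0
1 0 0
0 0 1

After press 4 at (1,0):
0 0 0
0 1 0
1 0 1

Lights still on: 3

Answer: no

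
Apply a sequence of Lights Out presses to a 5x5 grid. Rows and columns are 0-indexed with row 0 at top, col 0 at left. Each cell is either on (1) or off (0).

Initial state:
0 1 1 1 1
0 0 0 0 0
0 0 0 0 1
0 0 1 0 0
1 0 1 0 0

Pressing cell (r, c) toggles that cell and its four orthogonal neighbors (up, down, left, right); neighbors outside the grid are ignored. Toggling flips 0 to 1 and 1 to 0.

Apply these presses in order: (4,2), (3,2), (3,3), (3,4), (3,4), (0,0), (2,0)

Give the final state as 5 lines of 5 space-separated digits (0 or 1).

After press 1 at (4,2):
0 1 1 1 1
0 0 0 0 0
0 0 0 0 1
0 0 0 0 0
1 1 0 1 0

After press 2 at (3,2):
0 1 1 1 1
0 0 0 0 0
0 0 1 0 1
0 1 1 1 0
1 1 1 1 0

After press 3 at (3,3):
0 1 1 1 1
0 0 0 0 0
0 0 1 1 1
0 1 0 0 1
1 1 1 0 0

After press 4 at (3,4):
0 1 1 1 1
0 0 0 0 0
0 0 1 1 0
0 1 0 1 0
1 1 1 0 1

After press 5 at (3,4):
0 1 1 1 1
0 0 0 0 0
0 0 1 1 1
0 1 0 0 1
1 1 1 0 0

After press 6 at (0,0):
1 0 1 1 1
1 0 0 0 0
0 0 1 1 1
0 1 0 0 1
1 1 1 0 0

After press 7 at (2,0):
1 0 1 1 1
0 0 0 0 0
1 1 1 1 1
1 1 0 0 1
1 1 1 0 0

Answer: 1 0 1 1 1
0 0 0 0 0
1 1 1 1 1
1 1 0 0 1
1 1 1 0 0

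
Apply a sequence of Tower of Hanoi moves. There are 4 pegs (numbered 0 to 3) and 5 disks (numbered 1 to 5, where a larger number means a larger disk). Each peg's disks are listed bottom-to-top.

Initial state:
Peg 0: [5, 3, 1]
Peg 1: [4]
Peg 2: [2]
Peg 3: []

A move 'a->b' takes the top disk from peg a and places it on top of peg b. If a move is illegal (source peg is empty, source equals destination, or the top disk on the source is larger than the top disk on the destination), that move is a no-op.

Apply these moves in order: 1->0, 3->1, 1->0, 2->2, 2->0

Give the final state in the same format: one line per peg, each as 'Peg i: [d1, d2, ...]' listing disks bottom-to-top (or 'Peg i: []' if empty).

After move 1 (1->0):
Peg 0: [5, 3, 1]
Peg 1: [4]
Peg 2: [2]
Peg 3: []

After move 2 (3->1):
Peg 0: [5, 3, 1]
Peg 1: [4]
Peg 2: [2]
Peg 3: []

After move 3 (1->0):
Peg 0: [5, 3, 1]
Peg 1: [4]
Peg 2: [2]
Peg 3: []

After move 4 (2->2):
Peg 0: [5, 3, 1]
Peg 1: [4]
Peg 2: [2]
Peg 3: []

After move 5 (2->0):
Peg 0: [5, 3, 1]
Peg 1: [4]
Peg 2: [2]
Peg 3: []

Answer: Peg 0: [5, 3, 1]
Peg 1: [4]
Peg 2: [2]
Peg 3: []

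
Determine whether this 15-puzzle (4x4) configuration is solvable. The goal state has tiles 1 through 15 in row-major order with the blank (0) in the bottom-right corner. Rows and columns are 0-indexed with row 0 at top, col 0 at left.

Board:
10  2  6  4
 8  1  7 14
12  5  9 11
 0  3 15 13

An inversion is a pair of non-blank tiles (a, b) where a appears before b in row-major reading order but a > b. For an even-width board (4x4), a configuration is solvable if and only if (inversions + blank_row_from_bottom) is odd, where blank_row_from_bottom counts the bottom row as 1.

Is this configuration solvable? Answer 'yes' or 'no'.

Inversions: 36
Blank is in row 3 (0-indexed from top), which is row 1 counting from the bottom (bottom = 1).
36 + 1 = 37, which is odd, so the puzzle is solvable.

Answer: yes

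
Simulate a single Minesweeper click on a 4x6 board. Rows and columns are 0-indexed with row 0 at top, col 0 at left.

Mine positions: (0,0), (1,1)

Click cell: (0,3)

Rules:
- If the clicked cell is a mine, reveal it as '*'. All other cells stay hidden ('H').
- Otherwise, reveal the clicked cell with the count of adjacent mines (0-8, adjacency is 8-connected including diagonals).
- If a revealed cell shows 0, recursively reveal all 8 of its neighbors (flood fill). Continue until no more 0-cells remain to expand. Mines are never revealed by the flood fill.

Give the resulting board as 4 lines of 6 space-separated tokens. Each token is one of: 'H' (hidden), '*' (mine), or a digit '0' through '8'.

H H 1 0 0 0
H H 1 0 0 0
1 1 1 0 0 0
0 0 0 0 0 0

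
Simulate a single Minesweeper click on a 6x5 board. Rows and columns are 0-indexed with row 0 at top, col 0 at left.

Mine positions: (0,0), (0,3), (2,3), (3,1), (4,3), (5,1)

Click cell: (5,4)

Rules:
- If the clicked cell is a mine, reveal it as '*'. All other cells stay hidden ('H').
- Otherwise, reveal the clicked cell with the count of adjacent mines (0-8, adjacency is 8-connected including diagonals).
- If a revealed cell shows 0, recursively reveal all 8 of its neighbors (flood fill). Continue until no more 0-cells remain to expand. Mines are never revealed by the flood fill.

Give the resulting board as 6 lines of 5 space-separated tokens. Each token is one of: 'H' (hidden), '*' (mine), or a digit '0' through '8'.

H H H H H
H H H H H
H H H H H
H H H H H
H H H H H
H H H H 1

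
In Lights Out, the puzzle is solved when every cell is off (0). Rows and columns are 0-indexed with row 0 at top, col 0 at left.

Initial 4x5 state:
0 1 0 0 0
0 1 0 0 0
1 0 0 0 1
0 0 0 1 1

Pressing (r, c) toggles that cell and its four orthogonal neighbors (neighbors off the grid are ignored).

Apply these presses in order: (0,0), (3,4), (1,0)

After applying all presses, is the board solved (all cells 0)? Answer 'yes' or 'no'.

Answer: yes

Derivation:
After press 1 at (0,0):
1 0 0 0 0
1 1 0 0 0
1 0 0 0 1
0 0 0 1 1

After press 2 at (3,4):
1 0 0 0 0
1 1 0 0 0
1 0 0 0 0
0 0 0 0 0

After press 3 at (1,0):
0 0 0 0 0
0 0 0 0 0
0 0 0 0 0
0 0 0 0 0

Lights still on: 0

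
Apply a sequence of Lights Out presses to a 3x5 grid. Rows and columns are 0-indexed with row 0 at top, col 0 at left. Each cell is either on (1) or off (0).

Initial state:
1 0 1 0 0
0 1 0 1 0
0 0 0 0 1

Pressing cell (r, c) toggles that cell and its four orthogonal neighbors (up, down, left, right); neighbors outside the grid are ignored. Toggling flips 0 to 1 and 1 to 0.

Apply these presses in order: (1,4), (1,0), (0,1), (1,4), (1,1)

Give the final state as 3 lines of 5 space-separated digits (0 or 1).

Answer: 1 0 0 0 0
0 0 1 1 0
1 1 0 0 1

Derivation:
After press 1 at (1,4):
1 0 1 0 1
0 1 0 0 1
0 0 0 0 0

After press 2 at (1,0):
0 0 1 0 1
1 0 0 0 1
1 0 0 0 0

After press 3 at (0,1):
1 1 0 0 1
1 1 0 0 1
1 0 0 0 0

After press 4 at (1,4):
1 1 0 0 0
1 1 0 1 0
1 0 0 0 1

After press 5 at (1,1):
1 0 0 0 0
0 0 1 1 0
1 1 0 0 1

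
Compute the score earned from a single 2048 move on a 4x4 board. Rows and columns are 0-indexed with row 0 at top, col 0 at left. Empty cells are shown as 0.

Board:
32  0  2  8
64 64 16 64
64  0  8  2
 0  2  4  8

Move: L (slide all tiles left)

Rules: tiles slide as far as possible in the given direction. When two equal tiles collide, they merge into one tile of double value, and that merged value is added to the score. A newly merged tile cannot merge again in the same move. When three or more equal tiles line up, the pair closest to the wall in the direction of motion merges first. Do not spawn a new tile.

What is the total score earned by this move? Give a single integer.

Slide left:
row 0: [32, 0, 2, 8] -> [32, 2, 8, 0]  score +0 (running 0)
row 1: [64, 64, 16, 64] -> [128, 16, 64, 0]  score +128 (running 128)
row 2: [64, 0, 8, 2] -> [64, 8, 2, 0]  score +0 (running 128)
row 3: [0, 2, 4, 8] -> [2, 4, 8, 0]  score +0 (running 128)
Board after move:
 32   2   8   0
128  16  64   0
 64   8   2   0
  2   4   8   0

Answer: 128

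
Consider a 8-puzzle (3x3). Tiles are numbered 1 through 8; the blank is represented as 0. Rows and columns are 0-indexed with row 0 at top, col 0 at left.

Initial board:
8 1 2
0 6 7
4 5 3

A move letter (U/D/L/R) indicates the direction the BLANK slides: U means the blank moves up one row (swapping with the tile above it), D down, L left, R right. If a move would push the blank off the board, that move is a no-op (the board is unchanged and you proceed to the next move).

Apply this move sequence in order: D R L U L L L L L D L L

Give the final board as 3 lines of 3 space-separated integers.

After move 1 (D):
8 1 2
4 6 7
0 5 3

After move 2 (R):
8 1 2
4 6 7
5 0 3

After move 3 (L):
8 1 2
4 6 7
0 5 3

After move 4 (U):
8 1 2
0 6 7
4 5 3

After move 5 (L):
8 1 2
0 6 7
4 5 3

After move 6 (L):
8 1 2
0 6 7
4 5 3

After move 7 (L):
8 1 2
0 6 7
4 5 3

After move 8 (L):
8 1 2
0 6 7
4 5 3

After move 9 (L):
8 1 2
0 6 7
4 5 3

After move 10 (D):
8 1 2
4 6 7
0 5 3

After move 11 (L):
8 1 2
4 6 7
0 5 3

After move 12 (L):
8 1 2
4 6 7
0 5 3

Answer: 8 1 2
4 6 7
0 5 3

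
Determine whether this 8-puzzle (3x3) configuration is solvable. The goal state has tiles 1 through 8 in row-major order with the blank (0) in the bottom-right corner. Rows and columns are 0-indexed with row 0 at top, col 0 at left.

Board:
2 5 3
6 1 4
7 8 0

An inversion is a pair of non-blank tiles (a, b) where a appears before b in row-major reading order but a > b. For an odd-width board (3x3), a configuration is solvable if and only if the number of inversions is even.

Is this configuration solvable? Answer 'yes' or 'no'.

Inversions (pairs i<j in row-major order where tile[i] > tile[j] > 0): 7
7 is odd, so the puzzle is not solvable.

Answer: no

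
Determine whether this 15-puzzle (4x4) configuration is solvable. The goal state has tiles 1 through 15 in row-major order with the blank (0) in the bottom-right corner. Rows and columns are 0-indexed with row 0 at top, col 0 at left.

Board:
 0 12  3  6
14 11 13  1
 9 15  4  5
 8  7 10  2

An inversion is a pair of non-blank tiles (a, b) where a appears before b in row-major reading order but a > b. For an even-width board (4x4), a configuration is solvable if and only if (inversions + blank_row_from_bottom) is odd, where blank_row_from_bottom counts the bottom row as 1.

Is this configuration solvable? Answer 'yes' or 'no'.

Inversions: 60
Blank is in row 0 (0-indexed from top), which is row 4 counting from the bottom (bottom = 1).
60 + 4 = 64, which is even, so the puzzle is not solvable.

Answer: no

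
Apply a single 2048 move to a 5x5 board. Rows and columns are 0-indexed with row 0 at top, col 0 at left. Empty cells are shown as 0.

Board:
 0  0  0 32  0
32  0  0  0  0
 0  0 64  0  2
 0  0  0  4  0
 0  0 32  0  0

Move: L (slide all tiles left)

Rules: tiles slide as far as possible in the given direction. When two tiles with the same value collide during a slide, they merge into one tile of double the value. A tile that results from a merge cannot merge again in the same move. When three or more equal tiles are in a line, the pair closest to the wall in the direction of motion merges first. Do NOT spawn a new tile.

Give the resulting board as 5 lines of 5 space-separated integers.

Answer: 32  0  0  0  0
32  0  0  0  0
64  2  0  0  0
 4  0  0  0  0
32  0  0  0  0

Derivation:
Slide left:
row 0: [0, 0, 0, 32, 0] -> [32, 0, 0, 0, 0]
row 1: [32, 0, 0, 0, 0] -> [32, 0, 0, 0, 0]
row 2: [0, 0, 64, 0, 2] -> [64, 2, 0, 0, 0]
row 3: [0, 0, 0, 4, 0] -> [4, 0, 0, 0, 0]
row 4: [0, 0, 32, 0, 0] -> [32, 0, 0, 0, 0]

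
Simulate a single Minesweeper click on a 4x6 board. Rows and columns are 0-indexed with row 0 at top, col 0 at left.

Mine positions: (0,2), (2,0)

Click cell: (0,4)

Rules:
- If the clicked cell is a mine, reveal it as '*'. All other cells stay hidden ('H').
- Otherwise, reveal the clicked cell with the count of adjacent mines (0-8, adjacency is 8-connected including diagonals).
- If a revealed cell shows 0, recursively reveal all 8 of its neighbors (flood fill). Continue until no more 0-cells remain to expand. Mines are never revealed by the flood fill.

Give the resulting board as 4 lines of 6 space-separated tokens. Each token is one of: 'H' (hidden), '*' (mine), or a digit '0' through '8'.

H H H 1 0 0
H 2 1 1 0 0
H 1 0 0 0 0
H 1 0 0 0 0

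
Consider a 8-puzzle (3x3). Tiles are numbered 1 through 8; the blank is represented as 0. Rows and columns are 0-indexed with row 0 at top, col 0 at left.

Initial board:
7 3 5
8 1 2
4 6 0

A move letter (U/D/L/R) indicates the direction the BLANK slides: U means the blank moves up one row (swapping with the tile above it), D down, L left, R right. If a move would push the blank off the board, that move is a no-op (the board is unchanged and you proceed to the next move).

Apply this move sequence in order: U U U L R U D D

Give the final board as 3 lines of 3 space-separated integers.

After move 1 (U):
7 3 5
8 1 0
4 6 2

After move 2 (U):
7 3 0
8 1 5
4 6 2

After move 3 (U):
7 3 0
8 1 5
4 6 2

After move 4 (L):
7 0 3
8 1 5
4 6 2

After move 5 (R):
7 3 0
8 1 5
4 6 2

After move 6 (U):
7 3 0
8 1 5
4 6 2

After move 7 (D):
7 3 5
8 1 0
4 6 2

After move 8 (D):
7 3 5
8 1 2
4 6 0

Answer: 7 3 5
8 1 2
4 6 0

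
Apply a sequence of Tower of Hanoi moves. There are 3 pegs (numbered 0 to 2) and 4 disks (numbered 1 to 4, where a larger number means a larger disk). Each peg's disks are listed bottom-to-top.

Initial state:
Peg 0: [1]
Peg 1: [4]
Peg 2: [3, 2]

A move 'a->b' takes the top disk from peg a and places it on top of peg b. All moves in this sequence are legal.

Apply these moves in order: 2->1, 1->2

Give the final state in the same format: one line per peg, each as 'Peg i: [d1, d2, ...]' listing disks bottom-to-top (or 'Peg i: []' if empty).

After move 1 (2->1):
Peg 0: [1]
Peg 1: [4, 2]
Peg 2: [3]

After move 2 (1->2):
Peg 0: [1]
Peg 1: [4]
Peg 2: [3, 2]

Answer: Peg 0: [1]
Peg 1: [4]
Peg 2: [3, 2]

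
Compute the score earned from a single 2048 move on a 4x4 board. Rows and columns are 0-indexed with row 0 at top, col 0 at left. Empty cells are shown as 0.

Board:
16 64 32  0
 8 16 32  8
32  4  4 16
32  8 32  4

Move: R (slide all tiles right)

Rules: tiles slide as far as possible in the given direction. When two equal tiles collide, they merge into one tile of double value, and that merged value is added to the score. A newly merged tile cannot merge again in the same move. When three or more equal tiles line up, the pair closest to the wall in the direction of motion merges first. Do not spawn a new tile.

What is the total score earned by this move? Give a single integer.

Slide right:
row 0: [16, 64, 32, 0] -> [0, 16, 64, 32]  score +0 (running 0)
row 1: [8, 16, 32, 8] -> [8, 16, 32, 8]  score +0 (running 0)
row 2: [32, 4, 4, 16] -> [0, 32, 8, 16]  score +8 (running 8)
row 3: [32, 8, 32, 4] -> [32, 8, 32, 4]  score +0 (running 8)
Board after move:
 0 16 64 32
 8 16 32  8
 0 32  8 16
32  8 32  4

Answer: 8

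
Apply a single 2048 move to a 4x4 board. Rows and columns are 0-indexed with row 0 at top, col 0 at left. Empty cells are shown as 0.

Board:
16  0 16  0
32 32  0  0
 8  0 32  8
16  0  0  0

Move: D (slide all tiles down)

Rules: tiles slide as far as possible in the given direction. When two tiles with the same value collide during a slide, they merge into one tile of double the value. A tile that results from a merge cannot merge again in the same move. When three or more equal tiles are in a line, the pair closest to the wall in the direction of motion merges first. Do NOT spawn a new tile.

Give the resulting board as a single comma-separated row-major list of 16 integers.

Slide down:
col 0: [16, 32, 8, 16] -> [16, 32, 8, 16]
col 1: [0, 32, 0, 0] -> [0, 0, 0, 32]
col 2: [16, 0, 32, 0] -> [0, 0, 16, 32]
col 3: [0, 0, 8, 0] -> [0, 0, 0, 8]

Answer: 16, 0, 0, 0, 32, 0, 0, 0, 8, 0, 16, 0, 16, 32, 32, 8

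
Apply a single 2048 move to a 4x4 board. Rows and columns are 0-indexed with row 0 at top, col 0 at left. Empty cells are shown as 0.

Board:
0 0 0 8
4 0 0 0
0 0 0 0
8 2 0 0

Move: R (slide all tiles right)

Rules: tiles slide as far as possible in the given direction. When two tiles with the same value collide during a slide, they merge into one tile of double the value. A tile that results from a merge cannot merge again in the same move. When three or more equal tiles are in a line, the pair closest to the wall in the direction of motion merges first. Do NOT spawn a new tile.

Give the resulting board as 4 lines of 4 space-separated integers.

Answer: 0 0 0 8
0 0 0 4
0 0 0 0
0 0 8 2

Derivation:
Slide right:
row 0: [0, 0, 0, 8] -> [0, 0, 0, 8]
row 1: [4, 0, 0, 0] -> [0, 0, 0, 4]
row 2: [0, 0, 0, 0] -> [0, 0, 0, 0]
row 3: [8, 2, 0, 0] -> [0, 0, 8, 2]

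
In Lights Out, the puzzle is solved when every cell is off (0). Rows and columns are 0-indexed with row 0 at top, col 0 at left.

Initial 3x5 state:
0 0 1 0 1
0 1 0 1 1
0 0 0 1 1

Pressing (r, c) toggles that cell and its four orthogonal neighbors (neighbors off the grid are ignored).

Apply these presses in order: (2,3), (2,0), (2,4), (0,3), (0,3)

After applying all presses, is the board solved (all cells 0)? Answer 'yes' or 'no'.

After press 1 at (2,3):
0 0 1 0 1
0 1 0 0 1
0 0 1 0 0

After press 2 at (2,0):
0 0 1 0 1
1 1 0 0 1
1 1 1 0 0

After press 3 at (2,4):
0 0 1 0 1
1 1 0 0 0
1 1 1 1 1

After press 4 at (0,3):
0 0 0 1 0
1 1 0 1 0
1 1 1 1 1

After press 5 at (0,3):
0 0 1 0 1
1 1 0 0 0
1 1 1 1 1

Lights still on: 9

Answer: no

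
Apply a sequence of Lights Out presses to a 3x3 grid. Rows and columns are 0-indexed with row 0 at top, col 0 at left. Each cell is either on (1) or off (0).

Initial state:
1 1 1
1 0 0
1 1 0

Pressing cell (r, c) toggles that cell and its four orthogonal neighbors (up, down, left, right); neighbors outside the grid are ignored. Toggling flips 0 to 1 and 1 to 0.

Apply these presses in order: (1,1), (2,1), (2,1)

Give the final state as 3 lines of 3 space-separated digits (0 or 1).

After press 1 at (1,1):
1 0 1
0 1 1
1 0 0

After press 2 at (2,1):
1 0 1
0 0 1
0 1 1

After press 3 at (2,1):
1 0 1
0 1 1
1 0 0

Answer: 1 0 1
0 1 1
1 0 0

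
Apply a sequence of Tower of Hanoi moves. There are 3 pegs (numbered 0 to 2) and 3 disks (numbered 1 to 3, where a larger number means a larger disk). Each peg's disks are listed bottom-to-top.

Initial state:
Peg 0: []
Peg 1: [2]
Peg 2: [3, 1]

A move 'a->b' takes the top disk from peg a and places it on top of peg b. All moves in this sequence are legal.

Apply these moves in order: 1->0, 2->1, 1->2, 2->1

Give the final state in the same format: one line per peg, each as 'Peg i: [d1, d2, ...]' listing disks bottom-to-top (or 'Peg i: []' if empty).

After move 1 (1->0):
Peg 0: [2]
Peg 1: []
Peg 2: [3, 1]

After move 2 (2->1):
Peg 0: [2]
Peg 1: [1]
Peg 2: [3]

After move 3 (1->2):
Peg 0: [2]
Peg 1: []
Peg 2: [3, 1]

After move 4 (2->1):
Peg 0: [2]
Peg 1: [1]
Peg 2: [3]

Answer: Peg 0: [2]
Peg 1: [1]
Peg 2: [3]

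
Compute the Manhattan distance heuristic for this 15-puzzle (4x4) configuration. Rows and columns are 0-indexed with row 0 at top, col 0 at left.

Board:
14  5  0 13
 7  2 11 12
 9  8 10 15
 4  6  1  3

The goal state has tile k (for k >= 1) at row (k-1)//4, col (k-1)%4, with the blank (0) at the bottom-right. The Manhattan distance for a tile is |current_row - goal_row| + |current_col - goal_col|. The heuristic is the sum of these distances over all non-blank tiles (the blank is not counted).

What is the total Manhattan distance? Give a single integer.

Answer: 40

Derivation:
Tile 14: (0,0)->(3,1) = 4
Tile 5: (0,1)->(1,0) = 2
Tile 13: (0,3)->(3,0) = 6
Tile 7: (1,0)->(1,2) = 2
Tile 2: (1,1)->(0,1) = 1
Tile 11: (1,2)->(2,2) = 1
Tile 12: (1,3)->(2,3) = 1
Tile 9: (2,0)->(2,0) = 0
Tile 8: (2,1)->(1,3) = 3
Tile 10: (2,2)->(2,1) = 1
Tile 15: (2,3)->(3,2) = 2
Tile 4: (3,0)->(0,3) = 6
Tile 6: (3,1)->(1,1) = 2
Tile 1: (3,2)->(0,0) = 5
Tile 3: (3,3)->(0,2) = 4
Sum: 4 + 2 + 6 + 2 + 1 + 1 + 1 + 0 + 3 + 1 + 2 + 6 + 2 + 5 + 4 = 40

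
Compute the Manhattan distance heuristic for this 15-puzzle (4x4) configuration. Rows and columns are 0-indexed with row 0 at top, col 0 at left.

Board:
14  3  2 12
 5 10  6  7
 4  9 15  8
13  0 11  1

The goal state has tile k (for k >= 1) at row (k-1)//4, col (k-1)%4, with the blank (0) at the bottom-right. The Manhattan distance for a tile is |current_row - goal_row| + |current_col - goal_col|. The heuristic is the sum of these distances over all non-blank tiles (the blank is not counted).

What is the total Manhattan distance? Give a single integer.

Tile 14: at (0,0), goal (3,1), distance |0-3|+|0-1| = 4
Tile 3: at (0,1), goal (0,2), distance |0-0|+|1-2| = 1
Tile 2: at (0,2), goal (0,1), distance |0-0|+|2-1| = 1
Tile 12: at (0,3), goal (2,3), distance |0-2|+|3-3| = 2
Tile 5: at (1,0), goal (1,0), distance |1-1|+|0-0| = 0
Tile 10: at (1,1), goal (2,1), distance |1-2|+|1-1| = 1
Tile 6: at (1,2), goal (1,1), distance |1-1|+|2-1| = 1
Tile 7: at (1,3), goal (1,2), distance |1-1|+|3-2| = 1
Tile 4: at (2,0), goal (0,3), distance |2-0|+|0-3| = 5
Tile 9: at (2,1), goal (2,0), distance |2-2|+|1-0| = 1
Tile 15: at (2,2), goal (3,2), distance |2-3|+|2-2| = 1
Tile 8: at (2,3), goal (1,3), distance |2-1|+|3-3| = 1
Tile 13: at (3,0), goal (3,0), distance |3-3|+|0-0| = 0
Tile 11: at (3,2), goal (2,2), distance |3-2|+|2-2| = 1
Tile 1: at (3,3), goal (0,0), distance |3-0|+|3-0| = 6
Sum: 4 + 1 + 1 + 2 + 0 + 1 + 1 + 1 + 5 + 1 + 1 + 1 + 0 + 1 + 6 = 26

Answer: 26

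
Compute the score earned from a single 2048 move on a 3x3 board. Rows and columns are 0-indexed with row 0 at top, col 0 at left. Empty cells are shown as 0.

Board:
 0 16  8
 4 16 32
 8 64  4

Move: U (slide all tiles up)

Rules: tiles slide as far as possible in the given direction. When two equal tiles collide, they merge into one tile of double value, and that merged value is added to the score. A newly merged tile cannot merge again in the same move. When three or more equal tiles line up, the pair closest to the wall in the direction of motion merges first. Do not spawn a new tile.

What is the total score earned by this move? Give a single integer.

Answer: 32

Derivation:
Slide up:
col 0: [0, 4, 8] -> [4, 8, 0]  score +0 (running 0)
col 1: [16, 16, 64] -> [32, 64, 0]  score +32 (running 32)
col 2: [8, 32, 4] -> [8, 32, 4]  score +0 (running 32)
Board after move:
 4 32  8
 8 64 32
 0  0  4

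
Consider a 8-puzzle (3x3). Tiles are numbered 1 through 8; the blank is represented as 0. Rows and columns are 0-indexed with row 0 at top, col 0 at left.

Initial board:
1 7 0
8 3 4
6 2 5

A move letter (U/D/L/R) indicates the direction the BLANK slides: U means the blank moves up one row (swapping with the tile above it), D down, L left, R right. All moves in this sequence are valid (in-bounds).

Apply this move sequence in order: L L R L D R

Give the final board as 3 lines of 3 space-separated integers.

After move 1 (L):
1 0 7
8 3 4
6 2 5

After move 2 (L):
0 1 7
8 3 4
6 2 5

After move 3 (R):
1 0 7
8 3 4
6 2 5

After move 4 (L):
0 1 7
8 3 4
6 2 5

After move 5 (D):
8 1 7
0 3 4
6 2 5

After move 6 (R):
8 1 7
3 0 4
6 2 5

Answer: 8 1 7
3 0 4
6 2 5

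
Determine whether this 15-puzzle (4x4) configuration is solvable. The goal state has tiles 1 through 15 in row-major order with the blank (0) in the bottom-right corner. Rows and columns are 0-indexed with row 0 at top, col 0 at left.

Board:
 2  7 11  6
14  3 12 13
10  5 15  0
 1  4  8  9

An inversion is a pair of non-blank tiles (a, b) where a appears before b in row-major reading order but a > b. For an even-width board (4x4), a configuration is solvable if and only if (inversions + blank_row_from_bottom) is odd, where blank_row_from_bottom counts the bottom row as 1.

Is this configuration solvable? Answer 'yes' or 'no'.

Answer: yes

Derivation:
Inversions: 51
Blank is in row 2 (0-indexed from top), which is row 2 counting from the bottom (bottom = 1).
51 + 2 = 53, which is odd, so the puzzle is solvable.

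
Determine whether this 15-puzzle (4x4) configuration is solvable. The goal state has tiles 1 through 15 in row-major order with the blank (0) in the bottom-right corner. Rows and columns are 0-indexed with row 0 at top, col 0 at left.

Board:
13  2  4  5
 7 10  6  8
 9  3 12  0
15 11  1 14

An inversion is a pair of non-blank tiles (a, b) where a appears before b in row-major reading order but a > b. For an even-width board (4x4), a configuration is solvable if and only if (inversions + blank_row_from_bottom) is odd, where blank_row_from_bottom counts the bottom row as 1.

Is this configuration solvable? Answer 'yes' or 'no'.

Answer: no

Derivation:
Inversions: 38
Blank is in row 2 (0-indexed from top), which is row 2 counting from the bottom (bottom = 1).
38 + 2 = 40, which is even, so the puzzle is not solvable.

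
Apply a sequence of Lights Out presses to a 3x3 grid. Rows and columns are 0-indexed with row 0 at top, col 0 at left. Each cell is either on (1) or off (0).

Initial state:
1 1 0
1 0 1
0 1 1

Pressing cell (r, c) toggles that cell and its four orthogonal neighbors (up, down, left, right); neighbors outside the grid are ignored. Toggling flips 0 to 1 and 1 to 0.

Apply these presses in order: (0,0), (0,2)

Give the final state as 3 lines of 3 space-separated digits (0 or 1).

Answer: 0 1 1
0 0 0
0 1 1

Derivation:
After press 1 at (0,0):
0 0 0
0 0 1
0 1 1

After press 2 at (0,2):
0 1 1
0 0 0
0 1 1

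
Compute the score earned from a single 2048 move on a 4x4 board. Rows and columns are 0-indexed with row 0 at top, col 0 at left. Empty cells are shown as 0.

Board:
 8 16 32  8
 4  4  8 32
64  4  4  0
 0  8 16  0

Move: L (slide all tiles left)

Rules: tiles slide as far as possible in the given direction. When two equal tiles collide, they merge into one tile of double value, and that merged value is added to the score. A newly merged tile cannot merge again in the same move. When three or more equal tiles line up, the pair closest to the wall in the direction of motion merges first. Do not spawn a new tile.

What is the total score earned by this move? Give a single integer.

Answer: 16

Derivation:
Slide left:
row 0: [8, 16, 32, 8] -> [8, 16, 32, 8]  score +0 (running 0)
row 1: [4, 4, 8, 32] -> [8, 8, 32, 0]  score +8 (running 8)
row 2: [64, 4, 4, 0] -> [64, 8, 0, 0]  score +8 (running 16)
row 3: [0, 8, 16, 0] -> [8, 16, 0, 0]  score +0 (running 16)
Board after move:
 8 16 32  8
 8  8 32  0
64  8  0  0
 8 16  0  0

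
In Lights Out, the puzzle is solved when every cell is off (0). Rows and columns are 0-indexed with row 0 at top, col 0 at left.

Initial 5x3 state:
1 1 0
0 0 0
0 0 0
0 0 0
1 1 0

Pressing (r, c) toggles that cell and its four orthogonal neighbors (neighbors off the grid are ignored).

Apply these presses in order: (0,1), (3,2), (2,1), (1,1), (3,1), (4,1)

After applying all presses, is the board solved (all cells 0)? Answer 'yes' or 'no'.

Answer: no

Derivation:
After press 1 at (0,1):
0 0 1
0 1 0
0 0 0
0 0 0
1 1 0

After press 2 at (3,2):
0 0 1
0 1 0
0 0 1
0 1 1
1 1 1

After press 3 at (2,1):
0 0 1
0 0 0
1 1 0
0 0 1
1 1 1

After press 4 at (1,1):
0 1 1
1 1 1
1 0 0
0 0 1
1 1 1

After press 5 at (3,1):
0 1 1
1 1 1
1 1 0
1 1 0
1 0 1

After press 6 at (4,1):
0 1 1
1 1 1
1 1 0
1 0 0
0 1 0

Lights still on: 9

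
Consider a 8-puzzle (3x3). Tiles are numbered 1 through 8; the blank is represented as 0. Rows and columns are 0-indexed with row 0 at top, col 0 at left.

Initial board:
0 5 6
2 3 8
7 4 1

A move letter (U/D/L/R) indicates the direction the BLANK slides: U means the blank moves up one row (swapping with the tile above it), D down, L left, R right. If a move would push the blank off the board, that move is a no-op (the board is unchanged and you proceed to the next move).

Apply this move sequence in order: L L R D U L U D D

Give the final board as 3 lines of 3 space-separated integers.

Answer: 2 5 6
7 3 8
0 4 1

Derivation:
After move 1 (L):
0 5 6
2 3 8
7 4 1

After move 2 (L):
0 5 6
2 3 8
7 4 1

After move 3 (R):
5 0 6
2 3 8
7 4 1

After move 4 (D):
5 3 6
2 0 8
7 4 1

After move 5 (U):
5 0 6
2 3 8
7 4 1

After move 6 (L):
0 5 6
2 3 8
7 4 1

After move 7 (U):
0 5 6
2 3 8
7 4 1

After move 8 (D):
2 5 6
0 3 8
7 4 1

After move 9 (D):
2 5 6
7 3 8
0 4 1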